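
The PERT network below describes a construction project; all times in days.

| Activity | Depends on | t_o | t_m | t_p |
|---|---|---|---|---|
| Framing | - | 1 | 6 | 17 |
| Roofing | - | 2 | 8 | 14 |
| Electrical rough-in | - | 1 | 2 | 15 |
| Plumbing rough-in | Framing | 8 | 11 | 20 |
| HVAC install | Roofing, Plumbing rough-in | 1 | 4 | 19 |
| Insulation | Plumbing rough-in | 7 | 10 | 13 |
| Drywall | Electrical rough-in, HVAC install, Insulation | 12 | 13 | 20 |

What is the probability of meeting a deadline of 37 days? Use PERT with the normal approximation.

te_Framing = (1 + 4·6 + 17)/6 = 42/6 = 7; σ²_Framing = ((17−1)/6)² = 7.111
te_Roofing = (2 + 4·8 + 14)/6 = 48/6 = 8; σ²_Roofing = ((14−2)/6)² = 4.000
te_Electrical rough-in = (1 + 4·2 + 15)/6 = 24/6 = 4; σ²_Electrical rough-in = ((15−1)/6)² = 5.444
te_Plumbing rough-in = (8 + 4·11 + 20)/6 = 72/6 = 12; σ²_Plumbing rough-in = ((20−8)/6)² = 4.000
te_HVAC install = (1 + 4·4 + 19)/6 = 36/6 = 6; σ²_HVAC install = ((19−1)/6)² = 9.000
te_Insulation = (7 + 4·10 + 13)/6 = 60/6 = 10; σ²_Insulation = ((13−7)/6)² = 1.000
te_Drywall = (12 + 4·13 + 20)/6 = 84/6 = 14; σ²_Drywall = ((20−12)/6)² = 1.778

Forward pass:
ES_Framing = 0; EF_Framing = 7
ES_Roofing = 0; EF_Roofing = 8
ES_Electrical rough-in = 0; EF_Electrical rough-in = 4
ES_Plumbing rough-in = 7; EF_Plumbing rough-in = 7+12 = 19
ES_HVAC install = max(EF_Roofing=8, EF_Plumbing rough-in=19) = 19; EF_HVAC install = 19+6 = 25
ES_Insulation = 19; EF_Insulation = 19+10 = 29
ES_Drywall = max(EF_Electrical rough-in=4, EF_HVAC install=25, EF_Insulation=29) = 29; EF_Drywall = 29+14 = 43
Expected project duration μ = 43 days. Critical path: Framing → Plumbing rough-in → Insulation → Drywall.

Variance along critical path = 7.111 + 4.000 + 1.000 + 1.778 = 13.889; σ = √13.889 = 3.727 days.
Z = (37 − 43) / 3.727 = -1.610
P(T ≤ 37) = Φ(-1.610) ≈ 0.054

0.054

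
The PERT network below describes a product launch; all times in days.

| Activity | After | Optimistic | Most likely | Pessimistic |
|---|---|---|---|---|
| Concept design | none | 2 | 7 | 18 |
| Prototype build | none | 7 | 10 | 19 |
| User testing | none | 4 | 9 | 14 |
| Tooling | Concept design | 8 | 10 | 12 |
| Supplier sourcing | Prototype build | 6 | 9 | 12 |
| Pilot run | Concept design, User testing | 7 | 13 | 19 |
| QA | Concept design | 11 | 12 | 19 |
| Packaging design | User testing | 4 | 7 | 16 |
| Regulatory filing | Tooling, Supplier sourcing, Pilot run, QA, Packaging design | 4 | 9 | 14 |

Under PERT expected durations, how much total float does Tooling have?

4 days

te_Concept design = (2 + 4·7 + 18)/6 = 48/6 = 8
te_Prototype build = (7 + 4·10 + 19)/6 = 66/6 = 11
te_User testing = (4 + 4·9 + 14)/6 = 54/6 = 9
te_Tooling = (8 + 4·10 + 12)/6 = 60/6 = 10
te_Supplier sourcing = (6 + 4·9 + 12)/6 = 54/6 = 9
te_Pilot run = (7 + 4·13 + 19)/6 = 78/6 = 13
te_QA = (11 + 4·12 + 19)/6 = 78/6 = 13
te_Packaging design = (4 + 4·7 + 16)/6 = 48/6 = 8
te_Regulatory filing = (4 + 4·9 + 14)/6 = 54/6 = 9

Forward pass:
ES_Concept design = 0; EF_Concept design = 8
ES_Prototype build = 0; EF_Prototype build = 11
ES_User testing = 0; EF_User testing = 9
ES_Tooling = 8; EF_Tooling = 8+10 = 18
ES_Supplier sourcing = 11; EF_Supplier sourcing = 11+9 = 20
ES_Pilot run = max(EF_Concept design=8, EF_User testing=9) = 9; EF_Pilot run = 9+13 = 22
ES_QA = 8; EF_QA = 8+13 = 21
ES_Packaging design = 9; EF_Packaging design = 9+8 = 17
ES_Regulatory filing = max(EF_Tooling=18, EF_Supplier sourcing=20, EF_Pilot run=22, EF_QA=21, EF_Packaging design=17) = 22; EF_Regulatory filing = 22+9 = 31
Expected project duration μ = 31 days. Critical path: User testing → Pilot run → Regulatory filing.

Backward pass:
LF_Regulatory filing = 31; LS_Regulatory filing = 31−9 = 22
LF_Packaging design = LS_Regulatory filing = 22; LS_Packaging design = 22−8 = 14
LF_QA = LS_Regulatory filing = 22; LS_QA = 22−13 = 9
LF_Pilot run = LS_Regulatory filing = 22; LS_Pilot run = 22−13 = 9
LF_Supplier sourcing = LS_Regulatory filing = 22; LS_Supplier sourcing = 22−9 = 13
LF_Tooling = LS_Regulatory filing = 22; LS_Tooling = 22−10 = 12
LF_User testing = min(LS_Pilot run=9, LS_Packaging design=14) = 9; LS_User testing = 9−9 = 0
LF_Prototype build = LS_Supplier sourcing = 13; LS_Prototype build = 13−11 = 2
LF_Concept design = min(LS_Tooling=12, LS_Pilot run=9, LS_QA=9) = 9; LS_Concept design = 9−8 = 1
Slack_Tooling = LS_Tooling − ES_Tooling = 12 − 8 = 4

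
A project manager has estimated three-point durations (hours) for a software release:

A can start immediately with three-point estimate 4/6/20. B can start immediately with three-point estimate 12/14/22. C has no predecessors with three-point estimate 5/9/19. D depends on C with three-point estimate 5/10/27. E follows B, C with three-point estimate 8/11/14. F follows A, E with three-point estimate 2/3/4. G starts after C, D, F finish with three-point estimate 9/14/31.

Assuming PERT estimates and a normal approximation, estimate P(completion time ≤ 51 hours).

te_A = (4 + 4·6 + 20)/6 = 48/6 = 8; σ²_A = ((20−4)/6)² = 7.111
te_B = (12 + 4·14 + 22)/6 = 90/6 = 15; σ²_B = ((22−12)/6)² = 2.778
te_C = (5 + 4·9 + 19)/6 = 60/6 = 10; σ²_C = ((19−5)/6)² = 5.444
te_D = (5 + 4·10 + 27)/6 = 72/6 = 12; σ²_D = ((27−5)/6)² = 13.444
te_E = (8 + 4·11 + 14)/6 = 66/6 = 11; σ²_E = ((14−8)/6)² = 1.000
te_F = (2 + 4·3 + 4)/6 = 18/6 = 3; σ²_F = ((4−2)/6)² = 0.111
te_G = (9 + 4·14 + 31)/6 = 96/6 = 16; σ²_G = ((31−9)/6)² = 13.444

Forward pass:
ES_A = 0; EF_A = 8
ES_B = 0; EF_B = 15
ES_C = 0; EF_C = 10
ES_D = 10; EF_D = 10+12 = 22
ES_E = max(EF_B=15, EF_C=10) = 15; EF_E = 15+11 = 26
ES_F = max(EF_A=8, EF_E=26) = 26; EF_F = 26+3 = 29
ES_G = max(EF_C=10, EF_D=22, EF_F=29) = 29; EF_G = 29+16 = 45
Expected project duration μ = 45 hours. Critical path: B → E → F → G.

Variance along critical path = 2.778 + 1.000 + 0.111 + 13.444 = 17.333; σ = √17.333 = 4.163 hours.
Z = (51 − 45) / 4.163 = 1.441
P(T ≤ 51) = Φ(1.441) ≈ 0.925

0.925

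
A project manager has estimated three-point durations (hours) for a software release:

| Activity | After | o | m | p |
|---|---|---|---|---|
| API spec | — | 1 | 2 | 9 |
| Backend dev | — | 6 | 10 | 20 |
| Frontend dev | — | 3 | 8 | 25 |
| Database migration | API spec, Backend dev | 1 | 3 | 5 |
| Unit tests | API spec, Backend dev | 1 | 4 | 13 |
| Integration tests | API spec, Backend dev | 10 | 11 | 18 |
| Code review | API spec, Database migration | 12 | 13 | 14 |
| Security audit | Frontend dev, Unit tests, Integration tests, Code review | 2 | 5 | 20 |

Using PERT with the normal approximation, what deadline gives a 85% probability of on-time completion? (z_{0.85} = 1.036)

38.0 hours

te_API spec = (1 + 4·2 + 9)/6 = 18/6 = 3; σ²_API spec = ((9−1)/6)² = 1.778
te_Backend dev = (6 + 4·10 + 20)/6 = 66/6 = 11; σ²_Backend dev = ((20−6)/6)² = 5.444
te_Frontend dev = (3 + 4·8 + 25)/6 = 60/6 = 10; σ²_Frontend dev = ((25−3)/6)² = 13.444
te_Database migration = (1 + 4·3 + 5)/6 = 18/6 = 3; σ²_Database migration = ((5−1)/6)² = 0.444
te_Unit tests = (1 + 4·4 + 13)/6 = 30/6 = 5; σ²_Unit tests = ((13−1)/6)² = 4.000
te_Integration tests = (10 + 4·11 + 18)/6 = 72/6 = 12; σ²_Integration tests = ((18−10)/6)² = 1.778
te_Code review = (12 + 4·13 + 14)/6 = 78/6 = 13; σ²_Code review = ((14−12)/6)² = 0.111
te_Security audit = (2 + 4·5 + 20)/6 = 42/6 = 7; σ²_Security audit = ((20−2)/6)² = 9.000

Forward pass:
ES_API spec = 0; EF_API spec = 3
ES_Backend dev = 0; EF_Backend dev = 11
ES_Frontend dev = 0; EF_Frontend dev = 10
ES_Database migration = max(EF_API spec=3, EF_Backend dev=11) = 11; EF_Database migration = 11+3 = 14
ES_Unit tests = max(EF_API spec=3, EF_Backend dev=11) = 11; EF_Unit tests = 11+5 = 16
ES_Integration tests = max(EF_API spec=3, EF_Backend dev=11) = 11; EF_Integration tests = 11+12 = 23
ES_Code review = max(EF_API spec=3, EF_Database migration=14) = 14; EF_Code review = 14+13 = 27
ES_Security audit = max(EF_Frontend dev=10, EF_Unit tests=16, EF_Integration tests=23, EF_Code review=27) = 27; EF_Security audit = 27+7 = 34
Expected project duration μ = 34 hours. Critical path: Backend dev → Database migration → Code review → Security audit.

Variance along critical path = 5.444 + 0.444 + 0.111 + 9.000 = 15.000; σ = 3.873 hours.
D = μ + z·σ = 34 + 1.036·3.873 = 38.0 hours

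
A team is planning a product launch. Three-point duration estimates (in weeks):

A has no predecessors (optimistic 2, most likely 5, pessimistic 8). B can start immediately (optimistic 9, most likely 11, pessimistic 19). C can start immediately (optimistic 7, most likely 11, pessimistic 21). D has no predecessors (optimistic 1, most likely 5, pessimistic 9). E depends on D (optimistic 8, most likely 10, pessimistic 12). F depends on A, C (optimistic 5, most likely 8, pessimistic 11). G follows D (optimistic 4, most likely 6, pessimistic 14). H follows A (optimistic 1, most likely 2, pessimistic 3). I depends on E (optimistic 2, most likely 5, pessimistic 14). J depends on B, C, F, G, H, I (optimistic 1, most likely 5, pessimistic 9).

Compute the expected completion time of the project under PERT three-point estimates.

26 weeks

te_A = (2 + 4·5 + 8)/6 = 30/6 = 5
te_B = (9 + 4·11 + 19)/6 = 72/6 = 12
te_C = (7 + 4·11 + 21)/6 = 72/6 = 12
te_D = (1 + 4·5 + 9)/6 = 30/6 = 5
te_E = (8 + 4·10 + 12)/6 = 60/6 = 10
te_F = (5 + 4·8 + 11)/6 = 48/6 = 8
te_G = (4 + 4·6 + 14)/6 = 42/6 = 7
te_H = (1 + 4·2 + 3)/6 = 12/6 = 2
te_I = (2 + 4·5 + 14)/6 = 36/6 = 6
te_J = (1 + 4·5 + 9)/6 = 30/6 = 5

Forward pass:
ES_A = 0; EF_A = 5
ES_B = 0; EF_B = 12
ES_C = 0; EF_C = 12
ES_D = 0; EF_D = 5
ES_E = 5; EF_E = 5+10 = 15
ES_F = max(EF_A=5, EF_C=12) = 12; EF_F = 12+8 = 20
ES_G = 5; EF_G = 5+7 = 12
ES_H = 5; EF_H = 5+2 = 7
ES_I = 15; EF_I = 15+6 = 21
ES_J = max(EF_B=12, EF_C=12, EF_F=20, EF_G=12, EF_H=7, EF_I=21) = 21; EF_J = 21+5 = 26
Expected project duration μ = 26 weeks. Critical path: D → E → I → J.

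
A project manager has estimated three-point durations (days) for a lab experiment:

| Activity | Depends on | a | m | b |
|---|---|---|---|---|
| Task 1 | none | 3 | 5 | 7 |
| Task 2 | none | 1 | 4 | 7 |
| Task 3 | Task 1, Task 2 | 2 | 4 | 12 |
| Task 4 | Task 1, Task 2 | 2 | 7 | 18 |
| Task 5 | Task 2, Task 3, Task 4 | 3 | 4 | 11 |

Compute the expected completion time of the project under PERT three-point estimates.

te_Task 1 = (3 + 4·5 + 7)/6 = 30/6 = 5
te_Task 2 = (1 + 4·4 + 7)/6 = 24/6 = 4
te_Task 3 = (2 + 4·4 + 12)/6 = 30/6 = 5
te_Task 4 = (2 + 4·7 + 18)/6 = 48/6 = 8
te_Task 5 = (3 + 4·4 + 11)/6 = 30/6 = 5

Forward pass:
ES_Task 1 = 0; EF_Task 1 = 5
ES_Task 2 = 0; EF_Task 2 = 4
ES_Task 3 = max(EF_Task 1=5, EF_Task 2=4) = 5; EF_Task 3 = 5+5 = 10
ES_Task 4 = max(EF_Task 1=5, EF_Task 2=4) = 5; EF_Task 4 = 5+8 = 13
ES_Task 5 = max(EF_Task 2=4, EF_Task 3=10, EF_Task 4=13) = 13; EF_Task 5 = 13+5 = 18
Expected project duration μ = 18 days. Critical path: Task 1 → Task 4 → Task 5.

18 days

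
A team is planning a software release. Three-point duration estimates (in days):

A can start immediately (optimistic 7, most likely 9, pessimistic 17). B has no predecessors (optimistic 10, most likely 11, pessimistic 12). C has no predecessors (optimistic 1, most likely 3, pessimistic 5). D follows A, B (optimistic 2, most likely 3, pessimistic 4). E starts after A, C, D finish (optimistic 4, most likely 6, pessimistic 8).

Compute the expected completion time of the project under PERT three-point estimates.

te_A = (7 + 4·9 + 17)/6 = 60/6 = 10
te_B = (10 + 4·11 + 12)/6 = 66/6 = 11
te_C = (1 + 4·3 + 5)/6 = 18/6 = 3
te_D = (2 + 4·3 + 4)/6 = 18/6 = 3
te_E = (4 + 4·6 + 8)/6 = 36/6 = 6

Forward pass:
ES_A = 0; EF_A = 10
ES_B = 0; EF_B = 11
ES_C = 0; EF_C = 3
ES_D = max(EF_A=10, EF_B=11) = 11; EF_D = 11+3 = 14
ES_E = max(EF_A=10, EF_C=3, EF_D=14) = 14; EF_E = 14+6 = 20
Expected project duration μ = 20 days. Critical path: B → D → E.

20 days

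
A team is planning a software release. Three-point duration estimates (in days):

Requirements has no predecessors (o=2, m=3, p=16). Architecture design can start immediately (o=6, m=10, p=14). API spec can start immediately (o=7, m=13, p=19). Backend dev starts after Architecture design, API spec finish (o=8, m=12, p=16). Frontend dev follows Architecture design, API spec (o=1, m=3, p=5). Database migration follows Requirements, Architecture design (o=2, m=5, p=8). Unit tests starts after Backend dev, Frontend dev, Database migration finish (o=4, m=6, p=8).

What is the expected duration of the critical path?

31 days

te_Requirements = (2 + 4·3 + 16)/6 = 30/6 = 5
te_Architecture design = (6 + 4·10 + 14)/6 = 60/6 = 10
te_API spec = (7 + 4·13 + 19)/6 = 78/6 = 13
te_Backend dev = (8 + 4·12 + 16)/6 = 72/6 = 12
te_Frontend dev = (1 + 4·3 + 5)/6 = 18/6 = 3
te_Database migration = (2 + 4·5 + 8)/6 = 30/6 = 5
te_Unit tests = (4 + 4·6 + 8)/6 = 36/6 = 6

Forward pass:
ES_Requirements = 0; EF_Requirements = 5
ES_Architecture design = 0; EF_Architecture design = 10
ES_API spec = 0; EF_API spec = 13
ES_Backend dev = max(EF_Architecture design=10, EF_API spec=13) = 13; EF_Backend dev = 13+12 = 25
ES_Frontend dev = max(EF_Architecture design=10, EF_API spec=13) = 13; EF_Frontend dev = 13+3 = 16
ES_Database migration = max(EF_Requirements=5, EF_Architecture design=10) = 10; EF_Database migration = 10+5 = 15
ES_Unit tests = max(EF_Backend dev=25, EF_Frontend dev=16, EF_Database migration=15) = 25; EF_Unit tests = 25+6 = 31
Expected project duration μ = 31 days. Critical path: API spec → Backend dev → Unit tests.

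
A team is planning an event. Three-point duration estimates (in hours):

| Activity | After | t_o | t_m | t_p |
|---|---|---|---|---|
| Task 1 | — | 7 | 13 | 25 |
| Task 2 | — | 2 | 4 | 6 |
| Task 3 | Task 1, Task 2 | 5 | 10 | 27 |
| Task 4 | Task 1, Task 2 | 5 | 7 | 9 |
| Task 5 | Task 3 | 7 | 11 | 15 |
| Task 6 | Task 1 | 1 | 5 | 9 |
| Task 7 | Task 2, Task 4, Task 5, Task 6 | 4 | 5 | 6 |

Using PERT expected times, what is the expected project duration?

te_Task 1 = (7 + 4·13 + 25)/6 = 84/6 = 14
te_Task 2 = (2 + 4·4 + 6)/6 = 24/6 = 4
te_Task 3 = (5 + 4·10 + 27)/6 = 72/6 = 12
te_Task 4 = (5 + 4·7 + 9)/6 = 42/6 = 7
te_Task 5 = (7 + 4·11 + 15)/6 = 66/6 = 11
te_Task 6 = (1 + 4·5 + 9)/6 = 30/6 = 5
te_Task 7 = (4 + 4·5 + 6)/6 = 30/6 = 5

Forward pass:
ES_Task 1 = 0; EF_Task 1 = 14
ES_Task 2 = 0; EF_Task 2 = 4
ES_Task 3 = max(EF_Task 1=14, EF_Task 2=4) = 14; EF_Task 3 = 14+12 = 26
ES_Task 4 = max(EF_Task 1=14, EF_Task 2=4) = 14; EF_Task 4 = 14+7 = 21
ES_Task 5 = 26; EF_Task 5 = 26+11 = 37
ES_Task 6 = 14; EF_Task 6 = 14+5 = 19
ES_Task 7 = max(EF_Task 2=4, EF_Task 4=21, EF_Task 5=37, EF_Task 6=19) = 37; EF_Task 7 = 37+5 = 42
Expected project duration μ = 42 hours. Critical path: Task 1 → Task 3 → Task 5 → Task 7.

42 hours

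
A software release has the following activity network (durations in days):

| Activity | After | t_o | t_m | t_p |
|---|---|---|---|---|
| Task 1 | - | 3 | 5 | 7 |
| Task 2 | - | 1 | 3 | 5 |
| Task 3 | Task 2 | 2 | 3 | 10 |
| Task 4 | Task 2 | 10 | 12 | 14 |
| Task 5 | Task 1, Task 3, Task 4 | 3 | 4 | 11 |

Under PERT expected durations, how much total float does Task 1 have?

10 days

te_Task 1 = (3 + 4·5 + 7)/6 = 30/6 = 5
te_Task 2 = (1 + 4·3 + 5)/6 = 18/6 = 3
te_Task 3 = (2 + 4·3 + 10)/6 = 24/6 = 4
te_Task 4 = (10 + 4·12 + 14)/6 = 72/6 = 12
te_Task 5 = (3 + 4·4 + 11)/6 = 30/6 = 5

Forward pass:
ES_Task 1 = 0; EF_Task 1 = 5
ES_Task 2 = 0; EF_Task 2 = 3
ES_Task 3 = 3; EF_Task 3 = 3+4 = 7
ES_Task 4 = 3; EF_Task 4 = 3+12 = 15
ES_Task 5 = max(EF_Task 1=5, EF_Task 3=7, EF_Task 4=15) = 15; EF_Task 5 = 15+5 = 20
Expected project duration μ = 20 days. Critical path: Task 2 → Task 4 → Task 5.

Backward pass:
LF_Task 5 = 20; LS_Task 5 = 20−5 = 15
LF_Task 4 = LS_Task 5 = 15; LS_Task 4 = 15−12 = 3
LF_Task 3 = LS_Task 5 = 15; LS_Task 3 = 15−4 = 11
LF_Task 2 = min(LS_Task 3=11, LS_Task 4=3) = 3; LS_Task 2 = 3−3 = 0
LF_Task 1 = LS_Task 5 = 15; LS_Task 1 = 15−5 = 10
Slack_Task 1 = LS_Task 1 − ES_Task 1 = 10 − 0 = 10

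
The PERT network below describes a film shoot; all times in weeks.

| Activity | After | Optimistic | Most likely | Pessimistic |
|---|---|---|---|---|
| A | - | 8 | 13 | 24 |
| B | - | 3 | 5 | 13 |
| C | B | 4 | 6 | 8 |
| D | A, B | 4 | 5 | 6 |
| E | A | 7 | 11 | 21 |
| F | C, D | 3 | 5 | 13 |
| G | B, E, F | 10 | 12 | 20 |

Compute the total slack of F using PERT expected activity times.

1 weeks

te_A = (8 + 4·13 + 24)/6 = 84/6 = 14
te_B = (3 + 4·5 + 13)/6 = 36/6 = 6
te_C = (4 + 4·6 + 8)/6 = 36/6 = 6
te_D = (4 + 4·5 + 6)/6 = 30/6 = 5
te_E = (7 + 4·11 + 21)/6 = 72/6 = 12
te_F = (3 + 4·5 + 13)/6 = 36/6 = 6
te_G = (10 + 4·12 + 20)/6 = 78/6 = 13

Forward pass:
ES_A = 0; EF_A = 14
ES_B = 0; EF_B = 6
ES_C = 6; EF_C = 6+6 = 12
ES_D = max(EF_A=14, EF_B=6) = 14; EF_D = 14+5 = 19
ES_E = 14; EF_E = 14+12 = 26
ES_F = max(EF_C=12, EF_D=19) = 19; EF_F = 19+6 = 25
ES_G = max(EF_B=6, EF_E=26, EF_F=25) = 26; EF_G = 26+13 = 39
Expected project duration μ = 39 weeks. Critical path: A → E → G.

Backward pass:
LF_G = 39; LS_G = 39−13 = 26
LF_F = LS_G = 26; LS_F = 26−6 = 20
LF_E = LS_G = 26; LS_E = 26−12 = 14
LF_D = LS_F = 20; LS_D = 20−5 = 15
LF_C = LS_F = 20; LS_C = 20−6 = 14
LF_B = min(LS_C=14, LS_D=15, LS_G=26) = 14; LS_B = 14−6 = 8
LF_A = min(LS_D=15, LS_E=14) = 14; LS_A = 14−14 = 0
Slack_F = LS_F − ES_F = 20 − 19 = 1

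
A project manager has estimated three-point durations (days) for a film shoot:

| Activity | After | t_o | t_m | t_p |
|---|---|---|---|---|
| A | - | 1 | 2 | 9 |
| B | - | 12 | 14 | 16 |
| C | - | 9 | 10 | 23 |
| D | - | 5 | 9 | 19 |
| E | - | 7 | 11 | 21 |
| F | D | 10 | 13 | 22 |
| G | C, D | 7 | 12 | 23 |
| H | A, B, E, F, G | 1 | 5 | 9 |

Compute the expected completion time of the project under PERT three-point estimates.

te_A = (1 + 4·2 + 9)/6 = 18/6 = 3
te_B = (12 + 4·14 + 16)/6 = 84/6 = 14
te_C = (9 + 4·10 + 23)/6 = 72/6 = 12
te_D = (5 + 4·9 + 19)/6 = 60/6 = 10
te_E = (7 + 4·11 + 21)/6 = 72/6 = 12
te_F = (10 + 4·13 + 22)/6 = 84/6 = 14
te_G = (7 + 4·12 + 23)/6 = 78/6 = 13
te_H = (1 + 4·5 + 9)/6 = 30/6 = 5

Forward pass:
ES_A = 0; EF_A = 3
ES_B = 0; EF_B = 14
ES_C = 0; EF_C = 12
ES_D = 0; EF_D = 10
ES_E = 0; EF_E = 12
ES_F = 10; EF_F = 10+14 = 24
ES_G = max(EF_C=12, EF_D=10) = 12; EF_G = 12+13 = 25
ES_H = max(EF_A=3, EF_B=14, EF_E=12, EF_F=24, EF_G=25) = 25; EF_H = 25+5 = 30
Expected project duration μ = 30 days. Critical path: C → G → H.

30 days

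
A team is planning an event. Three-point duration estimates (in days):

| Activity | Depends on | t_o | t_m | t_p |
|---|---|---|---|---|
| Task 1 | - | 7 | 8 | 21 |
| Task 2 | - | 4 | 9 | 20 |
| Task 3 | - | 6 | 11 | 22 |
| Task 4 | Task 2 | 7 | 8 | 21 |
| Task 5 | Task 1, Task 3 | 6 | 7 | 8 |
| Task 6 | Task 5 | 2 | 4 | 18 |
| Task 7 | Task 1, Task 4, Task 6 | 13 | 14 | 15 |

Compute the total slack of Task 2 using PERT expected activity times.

5 days

te_Task 1 = (7 + 4·8 + 21)/6 = 60/6 = 10
te_Task 2 = (4 + 4·9 + 20)/6 = 60/6 = 10
te_Task 3 = (6 + 4·11 + 22)/6 = 72/6 = 12
te_Task 4 = (7 + 4·8 + 21)/6 = 60/6 = 10
te_Task 5 = (6 + 4·7 + 8)/6 = 42/6 = 7
te_Task 6 = (2 + 4·4 + 18)/6 = 36/6 = 6
te_Task 7 = (13 + 4·14 + 15)/6 = 84/6 = 14

Forward pass:
ES_Task 1 = 0; EF_Task 1 = 10
ES_Task 2 = 0; EF_Task 2 = 10
ES_Task 3 = 0; EF_Task 3 = 12
ES_Task 4 = 10; EF_Task 4 = 10+10 = 20
ES_Task 5 = max(EF_Task 1=10, EF_Task 3=12) = 12; EF_Task 5 = 12+7 = 19
ES_Task 6 = 19; EF_Task 6 = 19+6 = 25
ES_Task 7 = max(EF_Task 1=10, EF_Task 4=20, EF_Task 6=25) = 25; EF_Task 7 = 25+14 = 39
Expected project duration μ = 39 days. Critical path: Task 3 → Task 5 → Task 6 → Task 7.

Backward pass:
LF_Task 7 = 39; LS_Task 7 = 39−14 = 25
LF_Task 6 = LS_Task 7 = 25; LS_Task 6 = 25−6 = 19
LF_Task 5 = LS_Task 6 = 19; LS_Task 5 = 19−7 = 12
LF_Task 4 = LS_Task 7 = 25; LS_Task 4 = 25−10 = 15
LF_Task 3 = LS_Task 5 = 12; LS_Task 3 = 12−12 = 0
LF_Task 2 = LS_Task 4 = 15; LS_Task 2 = 15−10 = 5
LF_Task 1 = min(LS_Task 5=12, LS_Task 7=25) = 12; LS_Task 1 = 12−10 = 2
Slack_Task 2 = LS_Task 2 − ES_Task 2 = 5 − 0 = 5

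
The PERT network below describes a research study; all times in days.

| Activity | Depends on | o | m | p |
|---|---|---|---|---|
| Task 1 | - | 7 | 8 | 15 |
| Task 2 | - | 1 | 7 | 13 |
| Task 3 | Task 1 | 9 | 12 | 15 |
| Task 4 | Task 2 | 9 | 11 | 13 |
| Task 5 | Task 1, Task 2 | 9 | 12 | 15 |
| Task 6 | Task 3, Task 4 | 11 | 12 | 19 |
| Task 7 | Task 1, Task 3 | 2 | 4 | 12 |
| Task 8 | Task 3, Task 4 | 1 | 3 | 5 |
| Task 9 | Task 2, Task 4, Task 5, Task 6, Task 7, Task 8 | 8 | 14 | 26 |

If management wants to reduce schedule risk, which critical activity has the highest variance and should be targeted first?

Task 9

te_Task 1 = (7 + 4·8 + 15)/6 = 54/6 = 9; σ²_Task 1 = ((15−7)/6)² = 1.778
te_Task 2 = (1 + 4·7 + 13)/6 = 42/6 = 7; σ²_Task 2 = ((13−1)/6)² = 4.000
te_Task 3 = (9 + 4·12 + 15)/6 = 72/6 = 12; σ²_Task 3 = ((15−9)/6)² = 1.000
te_Task 4 = (9 + 4·11 + 13)/6 = 66/6 = 11; σ²_Task 4 = ((13−9)/6)² = 0.444
te_Task 5 = (9 + 4·12 + 15)/6 = 72/6 = 12; σ²_Task 5 = ((15−9)/6)² = 1.000
te_Task 6 = (11 + 4·12 + 19)/6 = 78/6 = 13; σ²_Task 6 = ((19−11)/6)² = 1.778
te_Task 7 = (2 + 4·4 + 12)/6 = 30/6 = 5; σ²_Task 7 = ((12−2)/6)² = 2.778
te_Task 8 = (1 + 4·3 + 5)/6 = 18/6 = 3; σ²_Task 8 = ((5−1)/6)² = 0.444
te_Task 9 = (8 + 4·14 + 26)/6 = 90/6 = 15; σ²_Task 9 = ((26−8)/6)² = 9.000

Forward pass:
ES_Task 1 = 0; EF_Task 1 = 9
ES_Task 2 = 0; EF_Task 2 = 7
ES_Task 3 = 9; EF_Task 3 = 9+12 = 21
ES_Task 4 = 7; EF_Task 4 = 7+11 = 18
ES_Task 5 = max(EF_Task 1=9, EF_Task 2=7) = 9; EF_Task 5 = 9+12 = 21
ES_Task 6 = max(EF_Task 3=21, EF_Task 4=18) = 21; EF_Task 6 = 21+13 = 34
ES_Task 7 = max(EF_Task 1=9, EF_Task 3=21) = 21; EF_Task 7 = 21+5 = 26
ES_Task 8 = max(EF_Task 3=21, EF_Task 4=18) = 21; EF_Task 8 = 21+3 = 24
ES_Task 9 = max(EF_Task 2=7, EF_Task 4=18, EF_Task 5=21, EF_Task 6=34, EF_Task 7=26, EF_Task 8=24) = 34; EF_Task 9 = 34+15 = 49
Expected project duration μ = 49 days. Critical path: Task 1 → Task 3 → Task 6 → Task 9.

Variances on critical path: σ²_Task 1=1.778, σ²_Task 3=1.000, σ²_Task 6=1.778, σ²_Task 9=9.000.
Largest is σ²_Task 9 = 9.000.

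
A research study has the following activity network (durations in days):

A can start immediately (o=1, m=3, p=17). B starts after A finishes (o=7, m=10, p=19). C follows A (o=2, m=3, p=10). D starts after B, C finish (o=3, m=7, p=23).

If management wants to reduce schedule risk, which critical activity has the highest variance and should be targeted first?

D

te_A = (1 + 4·3 + 17)/6 = 30/6 = 5; σ²_A = ((17−1)/6)² = 7.111
te_B = (7 + 4·10 + 19)/6 = 66/6 = 11; σ²_B = ((19−7)/6)² = 4.000
te_C = (2 + 4·3 + 10)/6 = 24/6 = 4; σ²_C = ((10−2)/6)² = 1.778
te_D = (3 + 4·7 + 23)/6 = 54/6 = 9; σ²_D = ((23−3)/6)² = 11.111

Forward pass:
ES_A = 0; EF_A = 5
ES_B = 5; EF_B = 5+11 = 16
ES_C = 5; EF_C = 5+4 = 9
ES_D = max(EF_B=16, EF_C=9) = 16; EF_D = 16+9 = 25
Expected project duration μ = 25 days. Critical path: A → B → D.

Variances on critical path: σ²_A=7.111, σ²_B=4.000, σ²_D=11.111.
Largest is σ²_D = 11.111.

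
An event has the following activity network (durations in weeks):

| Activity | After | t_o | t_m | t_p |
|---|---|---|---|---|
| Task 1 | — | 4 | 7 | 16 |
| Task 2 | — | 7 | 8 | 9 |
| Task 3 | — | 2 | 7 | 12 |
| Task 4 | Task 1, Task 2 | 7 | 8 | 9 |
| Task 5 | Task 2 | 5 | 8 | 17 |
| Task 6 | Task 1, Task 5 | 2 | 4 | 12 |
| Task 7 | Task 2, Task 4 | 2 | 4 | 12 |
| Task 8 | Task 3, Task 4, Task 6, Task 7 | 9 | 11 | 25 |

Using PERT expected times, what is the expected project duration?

35 weeks

te_Task 1 = (4 + 4·7 + 16)/6 = 48/6 = 8
te_Task 2 = (7 + 4·8 + 9)/6 = 48/6 = 8
te_Task 3 = (2 + 4·7 + 12)/6 = 42/6 = 7
te_Task 4 = (7 + 4·8 + 9)/6 = 48/6 = 8
te_Task 5 = (5 + 4·8 + 17)/6 = 54/6 = 9
te_Task 6 = (2 + 4·4 + 12)/6 = 30/6 = 5
te_Task 7 = (2 + 4·4 + 12)/6 = 30/6 = 5
te_Task 8 = (9 + 4·11 + 25)/6 = 78/6 = 13

Forward pass:
ES_Task 1 = 0; EF_Task 1 = 8
ES_Task 2 = 0; EF_Task 2 = 8
ES_Task 3 = 0; EF_Task 3 = 7
ES_Task 4 = max(EF_Task 1=8, EF_Task 2=8) = 8; EF_Task 4 = 8+8 = 16
ES_Task 5 = 8; EF_Task 5 = 8+9 = 17
ES_Task 6 = max(EF_Task 1=8, EF_Task 5=17) = 17; EF_Task 6 = 17+5 = 22
ES_Task 7 = max(EF_Task 2=8, EF_Task 4=16) = 16; EF_Task 7 = 16+5 = 21
ES_Task 8 = max(EF_Task 3=7, EF_Task 4=16, EF_Task 6=22, EF_Task 7=21) = 22; EF_Task 8 = 22+13 = 35
Expected project duration μ = 35 weeks. Critical path: Task 2 → Task 5 → Task 6 → Task 8.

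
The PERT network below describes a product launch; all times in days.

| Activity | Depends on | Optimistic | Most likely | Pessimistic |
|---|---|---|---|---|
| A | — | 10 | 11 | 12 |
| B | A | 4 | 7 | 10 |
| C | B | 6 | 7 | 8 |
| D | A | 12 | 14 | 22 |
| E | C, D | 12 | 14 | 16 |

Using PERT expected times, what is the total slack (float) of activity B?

te_A = (10 + 4·11 + 12)/6 = 66/6 = 11
te_B = (4 + 4·7 + 10)/6 = 42/6 = 7
te_C = (6 + 4·7 + 8)/6 = 42/6 = 7
te_D = (12 + 4·14 + 22)/6 = 90/6 = 15
te_E = (12 + 4·14 + 16)/6 = 84/6 = 14

Forward pass:
ES_A = 0; EF_A = 11
ES_B = 11; EF_B = 11+7 = 18
ES_C = 18; EF_C = 18+7 = 25
ES_D = 11; EF_D = 11+15 = 26
ES_E = max(EF_C=25, EF_D=26) = 26; EF_E = 26+14 = 40
Expected project duration μ = 40 days. Critical path: A → D → E.

Backward pass:
LF_E = 40; LS_E = 40−14 = 26
LF_D = LS_E = 26; LS_D = 26−15 = 11
LF_C = LS_E = 26; LS_C = 26−7 = 19
LF_B = LS_C = 19; LS_B = 19−7 = 12
LF_A = min(LS_B=12, LS_D=11) = 11; LS_A = 11−11 = 0
Slack_B = LS_B − ES_B = 12 − 11 = 1

1 days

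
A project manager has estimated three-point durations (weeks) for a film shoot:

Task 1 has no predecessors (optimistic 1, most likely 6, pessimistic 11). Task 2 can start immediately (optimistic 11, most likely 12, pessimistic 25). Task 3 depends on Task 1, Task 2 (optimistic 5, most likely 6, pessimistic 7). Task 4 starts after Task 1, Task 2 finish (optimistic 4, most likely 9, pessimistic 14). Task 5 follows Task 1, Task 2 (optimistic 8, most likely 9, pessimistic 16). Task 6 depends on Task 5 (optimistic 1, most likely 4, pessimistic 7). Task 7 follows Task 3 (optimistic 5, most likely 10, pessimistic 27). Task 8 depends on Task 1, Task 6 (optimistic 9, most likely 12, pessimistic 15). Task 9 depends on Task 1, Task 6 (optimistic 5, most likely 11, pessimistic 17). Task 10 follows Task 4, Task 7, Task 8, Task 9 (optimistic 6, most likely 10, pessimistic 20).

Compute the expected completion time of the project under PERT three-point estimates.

te_Task 1 = (1 + 4·6 + 11)/6 = 36/6 = 6
te_Task 2 = (11 + 4·12 + 25)/6 = 84/6 = 14
te_Task 3 = (5 + 4·6 + 7)/6 = 36/6 = 6
te_Task 4 = (4 + 4·9 + 14)/6 = 54/6 = 9
te_Task 5 = (8 + 4·9 + 16)/6 = 60/6 = 10
te_Task 6 = (1 + 4·4 + 7)/6 = 24/6 = 4
te_Task 7 = (5 + 4·10 + 27)/6 = 72/6 = 12
te_Task 8 = (9 + 4·12 + 15)/6 = 72/6 = 12
te_Task 9 = (5 + 4·11 + 17)/6 = 66/6 = 11
te_Task 10 = (6 + 4·10 + 20)/6 = 66/6 = 11

Forward pass:
ES_Task 1 = 0; EF_Task 1 = 6
ES_Task 2 = 0; EF_Task 2 = 14
ES_Task 3 = max(EF_Task 1=6, EF_Task 2=14) = 14; EF_Task 3 = 14+6 = 20
ES_Task 4 = max(EF_Task 1=6, EF_Task 2=14) = 14; EF_Task 4 = 14+9 = 23
ES_Task 5 = max(EF_Task 1=6, EF_Task 2=14) = 14; EF_Task 5 = 14+10 = 24
ES_Task 6 = 24; EF_Task 6 = 24+4 = 28
ES_Task 7 = 20; EF_Task 7 = 20+12 = 32
ES_Task 8 = max(EF_Task 1=6, EF_Task 6=28) = 28; EF_Task 8 = 28+12 = 40
ES_Task 9 = max(EF_Task 1=6, EF_Task 6=28) = 28; EF_Task 9 = 28+11 = 39
ES_Task 10 = max(EF_Task 4=23, EF_Task 7=32, EF_Task 8=40, EF_Task 9=39) = 40; EF_Task 10 = 40+11 = 51
Expected project duration μ = 51 weeks. Critical path: Task 2 → Task 5 → Task 6 → Task 8 → Task 10.

51 weeks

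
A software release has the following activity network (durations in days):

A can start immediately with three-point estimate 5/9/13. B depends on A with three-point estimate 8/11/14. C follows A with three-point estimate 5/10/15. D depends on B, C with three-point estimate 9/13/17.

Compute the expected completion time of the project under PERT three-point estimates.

33 days

te_A = (5 + 4·9 + 13)/6 = 54/6 = 9
te_B = (8 + 4·11 + 14)/6 = 66/6 = 11
te_C = (5 + 4·10 + 15)/6 = 60/6 = 10
te_D = (9 + 4·13 + 17)/6 = 78/6 = 13

Forward pass:
ES_A = 0; EF_A = 9
ES_B = 9; EF_B = 9+11 = 20
ES_C = 9; EF_C = 9+10 = 19
ES_D = max(EF_B=20, EF_C=19) = 20; EF_D = 20+13 = 33
Expected project duration μ = 33 days. Critical path: A → B → D.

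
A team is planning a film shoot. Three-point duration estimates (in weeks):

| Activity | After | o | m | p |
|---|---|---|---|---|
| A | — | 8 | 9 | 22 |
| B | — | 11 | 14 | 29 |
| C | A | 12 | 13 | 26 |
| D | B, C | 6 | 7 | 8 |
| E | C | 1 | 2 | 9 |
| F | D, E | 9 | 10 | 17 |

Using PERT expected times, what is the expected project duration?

te_A = (8 + 4·9 + 22)/6 = 66/6 = 11
te_B = (11 + 4·14 + 29)/6 = 96/6 = 16
te_C = (12 + 4·13 + 26)/6 = 90/6 = 15
te_D = (6 + 4·7 + 8)/6 = 42/6 = 7
te_E = (1 + 4·2 + 9)/6 = 18/6 = 3
te_F = (9 + 4·10 + 17)/6 = 66/6 = 11

Forward pass:
ES_A = 0; EF_A = 11
ES_B = 0; EF_B = 16
ES_C = 11; EF_C = 11+15 = 26
ES_D = max(EF_B=16, EF_C=26) = 26; EF_D = 26+7 = 33
ES_E = 26; EF_E = 26+3 = 29
ES_F = max(EF_D=33, EF_E=29) = 33; EF_F = 33+11 = 44
Expected project duration μ = 44 weeks. Critical path: A → C → D → F.

44 weeks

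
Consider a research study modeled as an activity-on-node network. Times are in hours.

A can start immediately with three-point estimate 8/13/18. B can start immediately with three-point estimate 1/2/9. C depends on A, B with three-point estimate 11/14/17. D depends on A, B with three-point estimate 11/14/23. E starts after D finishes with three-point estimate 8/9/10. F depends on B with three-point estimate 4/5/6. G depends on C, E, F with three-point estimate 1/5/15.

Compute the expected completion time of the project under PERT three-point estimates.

te_A = (8 + 4·13 + 18)/6 = 78/6 = 13
te_B = (1 + 4·2 + 9)/6 = 18/6 = 3
te_C = (11 + 4·14 + 17)/6 = 84/6 = 14
te_D = (11 + 4·14 + 23)/6 = 90/6 = 15
te_E = (8 + 4·9 + 10)/6 = 54/6 = 9
te_F = (4 + 4·5 + 6)/6 = 30/6 = 5
te_G = (1 + 4·5 + 15)/6 = 36/6 = 6

Forward pass:
ES_A = 0; EF_A = 13
ES_B = 0; EF_B = 3
ES_C = max(EF_A=13, EF_B=3) = 13; EF_C = 13+14 = 27
ES_D = max(EF_A=13, EF_B=3) = 13; EF_D = 13+15 = 28
ES_E = 28; EF_E = 28+9 = 37
ES_F = 3; EF_F = 3+5 = 8
ES_G = max(EF_C=27, EF_E=37, EF_F=8) = 37; EF_G = 37+6 = 43
Expected project duration μ = 43 hours. Critical path: A → D → E → G.

43 hours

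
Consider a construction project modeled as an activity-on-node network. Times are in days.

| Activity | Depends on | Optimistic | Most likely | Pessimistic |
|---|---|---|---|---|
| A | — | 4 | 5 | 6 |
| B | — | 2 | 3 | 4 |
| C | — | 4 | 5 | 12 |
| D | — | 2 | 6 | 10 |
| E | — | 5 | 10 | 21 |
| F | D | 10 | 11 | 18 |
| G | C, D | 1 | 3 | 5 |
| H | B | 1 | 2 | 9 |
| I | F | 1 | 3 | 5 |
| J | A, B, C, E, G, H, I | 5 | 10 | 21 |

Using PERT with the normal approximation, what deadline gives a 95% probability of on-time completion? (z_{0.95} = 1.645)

37.5 days

te_A = (4 + 4·5 + 6)/6 = 30/6 = 5; σ²_A = ((6−4)/6)² = 0.111
te_B = (2 + 4·3 + 4)/6 = 18/6 = 3; σ²_B = ((4−2)/6)² = 0.111
te_C = (4 + 4·5 + 12)/6 = 36/6 = 6; σ²_C = ((12−4)/6)² = 1.778
te_D = (2 + 4·6 + 10)/6 = 36/6 = 6; σ²_D = ((10−2)/6)² = 1.778
te_E = (5 + 4·10 + 21)/6 = 66/6 = 11; σ²_E = ((21−5)/6)² = 7.111
te_F = (10 + 4·11 + 18)/6 = 72/6 = 12; σ²_F = ((18−10)/6)² = 1.778
te_G = (1 + 4·3 + 5)/6 = 18/6 = 3; σ²_G = ((5−1)/6)² = 0.444
te_H = (1 + 4·2 + 9)/6 = 18/6 = 3; σ²_H = ((9−1)/6)² = 1.778
te_I = (1 + 4·3 + 5)/6 = 18/6 = 3; σ²_I = ((5−1)/6)² = 0.444
te_J = (5 + 4·10 + 21)/6 = 66/6 = 11; σ²_J = ((21−5)/6)² = 7.111

Forward pass:
ES_A = 0; EF_A = 5
ES_B = 0; EF_B = 3
ES_C = 0; EF_C = 6
ES_D = 0; EF_D = 6
ES_E = 0; EF_E = 11
ES_F = 6; EF_F = 6+12 = 18
ES_G = max(EF_C=6, EF_D=6) = 6; EF_G = 6+3 = 9
ES_H = 3; EF_H = 3+3 = 6
ES_I = 18; EF_I = 18+3 = 21
ES_J = max(EF_A=5, EF_B=3, EF_C=6, EF_E=11, EF_G=9, EF_H=6, EF_I=21) = 21; EF_J = 21+11 = 32
Expected project duration μ = 32 days. Critical path: D → F → I → J.

Variance along critical path = 1.778 + 1.778 + 0.444 + 7.111 = 11.111; σ = 3.333 days.
D = μ + z·σ = 32 + 1.645·3.333 = 37.5 days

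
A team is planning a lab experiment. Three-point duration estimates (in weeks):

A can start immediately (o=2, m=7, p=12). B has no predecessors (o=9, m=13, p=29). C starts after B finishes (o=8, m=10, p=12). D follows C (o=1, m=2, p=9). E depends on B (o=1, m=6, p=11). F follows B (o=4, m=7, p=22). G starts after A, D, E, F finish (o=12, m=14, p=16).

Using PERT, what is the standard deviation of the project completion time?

3.71 weeks

te_A = (2 + 4·7 + 12)/6 = 42/6 = 7; σ²_A = ((12−2)/6)² = 2.778
te_B = (9 + 4·13 + 29)/6 = 90/6 = 15; σ²_B = ((29−9)/6)² = 11.111
te_C = (8 + 4·10 + 12)/6 = 60/6 = 10; σ²_C = ((12−8)/6)² = 0.444
te_D = (1 + 4·2 + 9)/6 = 18/6 = 3; σ²_D = ((9−1)/6)² = 1.778
te_E = (1 + 4·6 + 11)/6 = 36/6 = 6; σ²_E = ((11−1)/6)² = 2.778
te_F = (4 + 4·7 + 22)/6 = 54/6 = 9; σ²_F = ((22−4)/6)² = 9.000
te_G = (12 + 4·14 + 16)/6 = 84/6 = 14; σ²_G = ((16−12)/6)² = 0.444

Forward pass:
ES_A = 0; EF_A = 7
ES_B = 0; EF_B = 15
ES_C = 15; EF_C = 15+10 = 25
ES_D = 25; EF_D = 25+3 = 28
ES_E = 15; EF_E = 15+6 = 21
ES_F = 15; EF_F = 15+9 = 24
ES_G = max(EF_A=7, EF_D=28, EF_E=21, EF_F=24) = 28; EF_G = 28+14 = 42
Expected project duration μ = 42 weeks. Critical path: B → C → D → G.

Variance along critical path = 11.111 + 0.444 + 1.778 + 0.444 = 13.778
σ = √13.778 = 3.712 weeks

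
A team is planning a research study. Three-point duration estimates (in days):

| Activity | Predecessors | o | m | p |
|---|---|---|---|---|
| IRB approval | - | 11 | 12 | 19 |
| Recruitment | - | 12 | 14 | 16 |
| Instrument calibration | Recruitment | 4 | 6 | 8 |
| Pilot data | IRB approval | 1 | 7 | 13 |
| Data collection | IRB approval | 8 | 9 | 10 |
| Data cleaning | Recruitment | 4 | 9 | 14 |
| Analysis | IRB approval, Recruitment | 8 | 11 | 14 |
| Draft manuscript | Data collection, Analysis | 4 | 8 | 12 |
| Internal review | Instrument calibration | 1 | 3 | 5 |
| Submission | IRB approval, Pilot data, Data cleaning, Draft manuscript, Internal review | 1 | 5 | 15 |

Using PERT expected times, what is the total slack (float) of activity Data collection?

3 days

te_IRB approval = (11 + 4·12 + 19)/6 = 78/6 = 13
te_Recruitment = (12 + 4·14 + 16)/6 = 84/6 = 14
te_Instrument calibration = (4 + 4·6 + 8)/6 = 36/6 = 6
te_Pilot data = (1 + 4·7 + 13)/6 = 42/6 = 7
te_Data collection = (8 + 4·9 + 10)/6 = 54/6 = 9
te_Data cleaning = (4 + 4·9 + 14)/6 = 54/6 = 9
te_Analysis = (8 + 4·11 + 14)/6 = 66/6 = 11
te_Draft manuscript = (4 + 4·8 + 12)/6 = 48/6 = 8
te_Internal review = (1 + 4·3 + 5)/6 = 18/6 = 3
te_Submission = (1 + 4·5 + 15)/6 = 36/6 = 6

Forward pass:
ES_IRB approval = 0; EF_IRB approval = 13
ES_Recruitment = 0; EF_Recruitment = 14
ES_Instrument calibration = 14; EF_Instrument calibration = 14+6 = 20
ES_Pilot data = 13; EF_Pilot data = 13+7 = 20
ES_Data collection = 13; EF_Data collection = 13+9 = 22
ES_Data cleaning = 14; EF_Data cleaning = 14+9 = 23
ES_Analysis = max(EF_IRB approval=13, EF_Recruitment=14) = 14; EF_Analysis = 14+11 = 25
ES_Draft manuscript = max(EF_Data collection=22, EF_Analysis=25) = 25; EF_Draft manuscript = 25+8 = 33
ES_Internal review = 20; EF_Internal review = 20+3 = 23
ES_Submission = max(EF_IRB approval=13, EF_Pilot data=20, EF_Data cleaning=23, EF_Draft manuscript=33, EF_Internal review=23) = 33; EF_Submission = 33+6 = 39
Expected project duration μ = 39 days. Critical path: Recruitment → Analysis → Draft manuscript → Submission.

Backward pass:
LF_Submission = 39; LS_Submission = 39−6 = 33
LF_Internal review = LS_Submission = 33; LS_Internal review = 33−3 = 30
LF_Draft manuscript = LS_Submission = 33; LS_Draft manuscript = 33−8 = 25
LF_Analysis = LS_Draft manuscript = 25; LS_Analysis = 25−11 = 14
LF_Data cleaning = LS_Submission = 33; LS_Data cleaning = 33−9 = 24
LF_Data collection = LS_Draft manuscript = 25; LS_Data collection = 25−9 = 16
LF_Pilot data = LS_Submission = 33; LS_Pilot data = 33−7 = 26
LF_Instrument calibration = LS_Internal review = 30; LS_Instrument calibration = 30−6 = 24
LF_Recruitment = min(LS_Instrument calibration=24, LS_Data cleaning=24, LS_Analysis=14) = 14; LS_Recruitment = 14−14 = 0
LF_IRB approval = min(LS_Pilot data=26, LS_Data collection=16, LS_Analysis=14, LS_Submission=33) = 14; LS_IRB approval = 14−13 = 1
Slack_Data collection = LS_Data collection − ES_Data collection = 16 − 13 = 3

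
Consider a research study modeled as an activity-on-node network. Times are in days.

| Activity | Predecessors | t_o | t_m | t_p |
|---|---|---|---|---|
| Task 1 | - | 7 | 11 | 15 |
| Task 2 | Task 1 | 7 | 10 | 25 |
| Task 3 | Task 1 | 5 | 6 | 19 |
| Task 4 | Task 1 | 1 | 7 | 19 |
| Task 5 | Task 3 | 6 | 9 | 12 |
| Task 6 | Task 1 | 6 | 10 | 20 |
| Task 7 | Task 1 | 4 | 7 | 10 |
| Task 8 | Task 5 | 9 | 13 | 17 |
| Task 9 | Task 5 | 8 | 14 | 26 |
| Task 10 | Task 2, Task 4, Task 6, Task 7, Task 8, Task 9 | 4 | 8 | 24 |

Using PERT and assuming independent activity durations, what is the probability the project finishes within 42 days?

te_Task 1 = (7 + 4·11 + 15)/6 = 66/6 = 11; σ²_Task 1 = ((15−7)/6)² = 1.778
te_Task 2 = (7 + 4·10 + 25)/6 = 72/6 = 12; σ²_Task 2 = ((25−7)/6)² = 9.000
te_Task 3 = (5 + 4·6 + 19)/6 = 48/6 = 8; σ²_Task 3 = ((19−5)/6)² = 5.444
te_Task 4 = (1 + 4·7 + 19)/6 = 48/6 = 8; σ²_Task 4 = ((19−1)/6)² = 9.000
te_Task 5 = (6 + 4·9 + 12)/6 = 54/6 = 9; σ²_Task 5 = ((12−6)/6)² = 1.000
te_Task 6 = (6 + 4·10 + 20)/6 = 66/6 = 11; σ²_Task 6 = ((20−6)/6)² = 5.444
te_Task 7 = (4 + 4·7 + 10)/6 = 42/6 = 7; σ²_Task 7 = ((10−4)/6)² = 1.000
te_Task 8 = (9 + 4·13 + 17)/6 = 78/6 = 13; σ²_Task 8 = ((17−9)/6)² = 1.778
te_Task 9 = (8 + 4·14 + 26)/6 = 90/6 = 15; σ²_Task 9 = ((26−8)/6)² = 9.000
te_Task 10 = (4 + 4·8 + 24)/6 = 60/6 = 10; σ²_Task 10 = ((24−4)/6)² = 11.111

Forward pass:
ES_Task 1 = 0; EF_Task 1 = 11
ES_Task 2 = 11; EF_Task 2 = 11+12 = 23
ES_Task 3 = 11; EF_Task 3 = 11+8 = 19
ES_Task 4 = 11; EF_Task 4 = 11+8 = 19
ES_Task 5 = 19; EF_Task 5 = 19+9 = 28
ES_Task 6 = 11; EF_Task 6 = 11+11 = 22
ES_Task 7 = 11; EF_Task 7 = 11+7 = 18
ES_Task 8 = 28; EF_Task 8 = 28+13 = 41
ES_Task 9 = 28; EF_Task 9 = 28+15 = 43
ES_Task 10 = max(EF_Task 2=23, EF_Task 4=19, EF_Task 6=22, EF_Task 7=18, EF_Task 8=41, EF_Task 9=43) = 43; EF_Task 10 = 43+10 = 53
Expected project duration μ = 53 days. Critical path: Task 1 → Task 3 → Task 5 → Task 9 → Task 10.

Variance along critical path = 1.778 + 5.444 + 1.000 + 9.000 + 11.111 = 28.333; σ = √28.333 = 5.323 days.
Z = (42 − 53) / 5.323 = -2.067
P(T ≤ 42) = Φ(-2.067) ≈ 0.019

0.019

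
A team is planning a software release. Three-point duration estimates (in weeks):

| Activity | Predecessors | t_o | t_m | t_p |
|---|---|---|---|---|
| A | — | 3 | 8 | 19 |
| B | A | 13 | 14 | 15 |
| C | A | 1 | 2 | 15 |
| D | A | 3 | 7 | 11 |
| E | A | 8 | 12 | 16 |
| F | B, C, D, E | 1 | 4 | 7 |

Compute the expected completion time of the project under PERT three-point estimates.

27 weeks

te_A = (3 + 4·8 + 19)/6 = 54/6 = 9
te_B = (13 + 4·14 + 15)/6 = 84/6 = 14
te_C = (1 + 4·2 + 15)/6 = 24/6 = 4
te_D = (3 + 4·7 + 11)/6 = 42/6 = 7
te_E = (8 + 4·12 + 16)/6 = 72/6 = 12
te_F = (1 + 4·4 + 7)/6 = 24/6 = 4

Forward pass:
ES_A = 0; EF_A = 9
ES_B = 9; EF_B = 9+14 = 23
ES_C = 9; EF_C = 9+4 = 13
ES_D = 9; EF_D = 9+7 = 16
ES_E = 9; EF_E = 9+12 = 21
ES_F = max(EF_B=23, EF_C=13, EF_D=16, EF_E=21) = 23; EF_F = 23+4 = 27
Expected project duration μ = 27 weeks. Critical path: A → B → F.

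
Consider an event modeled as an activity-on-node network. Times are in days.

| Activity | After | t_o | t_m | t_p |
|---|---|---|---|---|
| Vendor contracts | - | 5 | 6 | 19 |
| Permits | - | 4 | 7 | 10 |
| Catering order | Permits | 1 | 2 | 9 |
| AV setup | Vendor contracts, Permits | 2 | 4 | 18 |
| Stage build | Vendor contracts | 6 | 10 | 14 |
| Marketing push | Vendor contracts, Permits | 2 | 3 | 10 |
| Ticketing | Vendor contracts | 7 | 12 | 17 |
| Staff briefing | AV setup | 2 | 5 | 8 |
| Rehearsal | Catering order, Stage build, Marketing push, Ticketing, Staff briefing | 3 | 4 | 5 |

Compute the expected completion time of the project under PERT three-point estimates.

te_Vendor contracts = (5 + 4·6 + 19)/6 = 48/6 = 8
te_Permits = (4 + 4·7 + 10)/6 = 42/6 = 7
te_Catering order = (1 + 4·2 + 9)/6 = 18/6 = 3
te_AV setup = (2 + 4·4 + 18)/6 = 36/6 = 6
te_Stage build = (6 + 4·10 + 14)/6 = 60/6 = 10
te_Marketing push = (2 + 4·3 + 10)/6 = 24/6 = 4
te_Ticketing = (7 + 4·12 + 17)/6 = 72/6 = 12
te_Staff briefing = (2 + 4·5 + 8)/6 = 30/6 = 5
te_Rehearsal = (3 + 4·4 + 5)/6 = 24/6 = 4

Forward pass:
ES_Vendor contracts = 0; EF_Vendor contracts = 8
ES_Permits = 0; EF_Permits = 7
ES_Catering order = 7; EF_Catering order = 7+3 = 10
ES_AV setup = max(EF_Vendor contracts=8, EF_Permits=7) = 8; EF_AV setup = 8+6 = 14
ES_Stage build = 8; EF_Stage build = 8+10 = 18
ES_Marketing push = max(EF_Vendor contracts=8, EF_Permits=7) = 8; EF_Marketing push = 8+4 = 12
ES_Ticketing = 8; EF_Ticketing = 8+12 = 20
ES_Staff briefing = 14; EF_Staff briefing = 14+5 = 19
ES_Rehearsal = max(EF_Catering order=10, EF_Stage build=18, EF_Marketing push=12, EF_Ticketing=20, EF_Staff briefing=19) = 20; EF_Rehearsal = 20+4 = 24
Expected project duration μ = 24 days. Critical path: Vendor contracts → Ticketing → Rehearsal.

24 days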